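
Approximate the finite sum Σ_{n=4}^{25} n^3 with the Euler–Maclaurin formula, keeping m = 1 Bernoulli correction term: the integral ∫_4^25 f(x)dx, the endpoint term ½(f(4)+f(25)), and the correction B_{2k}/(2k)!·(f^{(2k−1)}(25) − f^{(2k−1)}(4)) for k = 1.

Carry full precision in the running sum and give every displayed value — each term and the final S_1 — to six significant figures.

S_1 ≈ 105589

∫_4^25 x^3 dx evaluates to 97592.2.
Endpoint term: (f(4) + f(25))/2 = (64.0000 + 15625.0)/2 = 7844.50.
Running total after boundary: 105437.
Order-1 term: 1/12 · (1875.00 − 48.0000) = 152.250.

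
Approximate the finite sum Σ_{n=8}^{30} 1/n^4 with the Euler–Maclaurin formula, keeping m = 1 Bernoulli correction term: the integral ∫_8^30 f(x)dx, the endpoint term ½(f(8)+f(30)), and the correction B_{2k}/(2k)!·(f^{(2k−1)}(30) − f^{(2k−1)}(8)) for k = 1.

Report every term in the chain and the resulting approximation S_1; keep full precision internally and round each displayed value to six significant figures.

S_1 ≈ 0.000771542

The integral term ∫_8^30 1/x^4 dx = 0.000638696.
Endpoint term: (f(8) + f(30))/2 = (0.000244141 + 1.23457e-06)/2 = 0.000122688.
Running total after boundary: 0.000761384.
Correction k=1: B_{2}/2! · (f^{(1)}(30) − f^{(1)}(8)) = 1/12 · (-1.64609e-07 − (-0.000122070)) = 1.01588e-05.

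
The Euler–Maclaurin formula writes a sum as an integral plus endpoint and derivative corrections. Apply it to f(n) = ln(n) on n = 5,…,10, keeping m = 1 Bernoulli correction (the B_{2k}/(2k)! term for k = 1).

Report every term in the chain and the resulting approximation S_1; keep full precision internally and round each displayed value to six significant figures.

S_1 ≈ 11.9263

∫_5^10 ln(x) dx evaluates to 9.97866.
½[f(5) + f(10)] = ½[1.60944 + 2.30259] = 1.95601.
Integral + boundary = 11.9347.
Order-1 term: 1/12 · (0.100000 − 0.200000) = -0.00833333.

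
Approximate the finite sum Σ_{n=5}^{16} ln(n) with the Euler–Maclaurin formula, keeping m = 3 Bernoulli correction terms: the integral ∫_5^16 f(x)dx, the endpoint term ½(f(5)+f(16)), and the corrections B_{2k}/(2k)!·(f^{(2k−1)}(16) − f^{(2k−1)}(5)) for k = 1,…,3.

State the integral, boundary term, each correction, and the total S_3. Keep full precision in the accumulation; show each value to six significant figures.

Integral: ∫_5^16 ln(x) dx = 25.3142.
½[f(5) + f(16)] = ½[1.60944 + 2.77259] = 2.19101.
Running total after boundary: 27.5052.
Correction k=1: B_{2}/2! · (f^{(1)}(16) − f^{(1)}(5)) = 1/12 · (0.0625000 − 0.200000) = -0.0114583.
Running total after k=1: 27.4938.
Correction k=2: B_{4}/4! · (f^{(3)}(16) − f^{(3)}(5)) = −1/720 · (0.000488281 − 0.0160000) = 2.15441e-05.
Running total after k=2: 27.4938.
Correction k=3: B_{6}/6! · (f^{(5)}(16) − f^{(5)}(5)) = 1/30240 · (2.28882e-05 − 0.00768000) = -2.53211e-07.

S_3 ≈ 27.4938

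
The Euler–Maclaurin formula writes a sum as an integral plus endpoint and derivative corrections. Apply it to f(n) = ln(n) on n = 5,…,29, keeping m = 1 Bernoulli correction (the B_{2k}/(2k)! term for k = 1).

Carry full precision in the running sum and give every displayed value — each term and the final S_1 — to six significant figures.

The integral term ∫_5^29 ln(x) dx = 65.6044.
Boundary: ½(f(5) + f(29)) = ½(1.60944 + 3.36730) = 2.48837.
So far: 68.0928.
k=1: B_{2}/(2)! × [f^{(1)}(29) − f^{(1)}(5)] = 1/12 × (0.0344828 − 0.200000) = -0.0137931.

S_1 ≈ 68.0790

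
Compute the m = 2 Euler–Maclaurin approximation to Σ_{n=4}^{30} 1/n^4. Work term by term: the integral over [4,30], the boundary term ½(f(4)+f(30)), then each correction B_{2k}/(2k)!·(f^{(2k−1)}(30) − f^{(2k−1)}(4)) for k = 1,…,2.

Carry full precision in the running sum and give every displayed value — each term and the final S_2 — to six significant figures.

Integral: ∫_4^30 1/x^4 dx = 0.00519599.
Boundary: ½(f(4) + f(30)) = ½(0.00390625 + 1.23457e-06) = 0.00195374.
Integral + boundary = 0.00714973.
Correction k=1: B_{2}/2! · (f^{(1)}(30) − f^{(1)}(4)) = 1/12 · (-1.64609e-07 − (-0.00390625)) = 0.000325507.
After k=1: 0.00747524.
Correction k=2: B_{4}/4! · (f^{(3)}(30) − f^{(3)}(4)) = −1/720 · (-5.48697e-09 − (-0.00732422)) = -1.01725e-05.

S_2 ≈ 0.00746506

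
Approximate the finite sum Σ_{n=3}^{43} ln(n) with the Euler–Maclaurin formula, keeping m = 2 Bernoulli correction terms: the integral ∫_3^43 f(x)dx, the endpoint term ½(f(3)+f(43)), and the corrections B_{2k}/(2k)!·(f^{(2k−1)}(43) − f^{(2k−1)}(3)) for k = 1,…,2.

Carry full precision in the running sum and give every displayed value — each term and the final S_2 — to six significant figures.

Integral: ∫_3^43 ln(x) dx = 118.436.
Endpoint term: (f(3) + f(43))/2 = (1.09861 + 3.76120)/2 = 2.42991.
Running total after boundary: 120.866.
Correction k=1: B_{2}/2! · (f^{(1)}(43) − f^{(1)}(3)) = 1/12 · (0.0232558 − 0.333333) = -0.0258398.
Running total after k=1: 120.840.
Correction k=2: B_{4}/4! · (f^{(3)}(43) − f^{(3)}(3)) = −1/720 · (2.51550e-05 − 0.0740741) = 0.000102846.

S_2 ≈ 120.840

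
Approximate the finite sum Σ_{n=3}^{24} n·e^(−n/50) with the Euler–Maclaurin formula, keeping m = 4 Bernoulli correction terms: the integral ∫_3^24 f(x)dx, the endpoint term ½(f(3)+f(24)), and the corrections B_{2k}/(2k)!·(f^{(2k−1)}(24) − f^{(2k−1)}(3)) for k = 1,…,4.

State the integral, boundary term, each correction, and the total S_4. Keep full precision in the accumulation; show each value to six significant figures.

∫_3^24 x·e^(−x/50) dx evaluates to 206.177.
Endpoint term: (f(3) + f(24))/2 = (2.82529 + 14.8508)/2 = 8.83805.
So far: 215.016.
k=1: B_{2}/(2)! × [f^{(1)}(24) − f^{(1)}(3)] = 1/12 × (0.321767 − 0.885259) = -0.0469576.
Running total after k=1: 214.969.
k=2: B_{4}/(4)! × [f^{(3)}(24) − f^{(3)}(3)] = −1/720 × (0.000623734 − 0.00110752) = 6.71919e-07.
Running total after k=2: 214.969.
k=3: B_{6}/(6)! × [f^{(5)}(24) − f^{(5)}(3)] = 1/30240 × (4.47504e-07 − 7.44371e-07) = -9.81702e-12.
Running total after k=3: 214.969.
k=4: B_{8}/(8)! × [f^{(7)}(24) − f^{(7)}(3)] = −1/1209600 × (2.58206e-10 − 4.18294e-10) = 1.32348e-16.

S_4 ≈ 214.969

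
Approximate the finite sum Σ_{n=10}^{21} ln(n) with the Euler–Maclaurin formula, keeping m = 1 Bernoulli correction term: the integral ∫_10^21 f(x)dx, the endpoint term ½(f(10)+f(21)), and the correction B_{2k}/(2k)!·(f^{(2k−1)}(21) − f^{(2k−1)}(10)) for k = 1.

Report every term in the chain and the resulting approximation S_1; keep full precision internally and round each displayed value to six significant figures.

S_1 ≈ 32.5783

The integral term ∫_10^21 ln(x) dx = 29.9091.
½[f(10) + f(21)] = ½[2.30259 + 3.04452] = 2.67355.
Integral + boundary = 32.5827.
k=1: B_{2}/(2)! × [f^{(1)}(21) − f^{(1)}(10)] = 1/12 × (0.0476190 − 0.100000) = -0.00436508.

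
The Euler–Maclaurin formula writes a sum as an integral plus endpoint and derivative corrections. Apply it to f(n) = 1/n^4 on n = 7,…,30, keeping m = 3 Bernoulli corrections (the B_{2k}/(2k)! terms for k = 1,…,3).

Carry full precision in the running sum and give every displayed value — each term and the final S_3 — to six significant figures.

The integral term ∫_7^30 1/x^4 dx = 0.000959472.
Boundary: ½(f(7) + f(30)) = ½(0.000416493 + 1.23457e-06) = 0.000208864.
So far: 0.00116834.
k=1: B_{2}/(2)! × [f^{(1)}(30) − f^{(1)}(7)] = 1/12 × (-1.64609e-07 − (-0.000237996)) = 1.98193e-05.
After k=1: 0.00118815.
k=2: B_{4}/(4)! × [f^{(3)}(30) − f^{(3)}(7)] = −1/720 × (-5.48697e-09 − (-0.000145712)) = -2.02370e-07.
After k=2: 0.00118795.
k=3: B_{6}/(6)! × [f^{(5)}(30) − f^{(5)}(7)] = 1/30240 × (-3.41411e-10 − (-0.000166528)) = 5.50686e-09.

S_3 ≈ 0.00118796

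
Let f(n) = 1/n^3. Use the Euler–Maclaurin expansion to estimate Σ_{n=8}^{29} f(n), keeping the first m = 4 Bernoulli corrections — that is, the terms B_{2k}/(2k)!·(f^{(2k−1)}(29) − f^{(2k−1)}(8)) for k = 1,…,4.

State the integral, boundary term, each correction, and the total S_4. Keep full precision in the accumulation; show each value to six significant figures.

S_4 ≈ 0.00827540

Integral: ∫_8^29 1/x^3 dx = 0.00721797.
½[f(8) + f(29)] = ½[0.00195312 + 4.10021e-05] = 0.000997064.
Running total after boundary: 0.00821503.
k=1: B_{2}/(2)! × [f^{(1)}(29) − f^{(1)}(8)] = 1/12 × (-4.24160e-06 − (-0.000732422)) = 6.06817e-05.
Running total after k=1: 0.00827571.
k=2: B_{4}/(4)! × [f^{(3)}(29) − f^{(3)}(8)] = −1/720 × (-1.00870e-07 − (-0.000228882)) = -3.17751e-07.
Running total after k=2: 0.00827540.
k=3: B_{6}/(6)! × [f^{(5)}(29) − f^{(5)}(8)] = 1/30240 × (-5.03752e-09 − (-0.000150204)) = 4.96689e-09.
Running total after k=3: 0.00827540.
k=4: B_{8}/(8)! × [f^{(7)}(29) − f^{(7)}(8)] = −1/1209600 × (-4.31274e-10 − (-0.000168979)) = -1.39698e-10.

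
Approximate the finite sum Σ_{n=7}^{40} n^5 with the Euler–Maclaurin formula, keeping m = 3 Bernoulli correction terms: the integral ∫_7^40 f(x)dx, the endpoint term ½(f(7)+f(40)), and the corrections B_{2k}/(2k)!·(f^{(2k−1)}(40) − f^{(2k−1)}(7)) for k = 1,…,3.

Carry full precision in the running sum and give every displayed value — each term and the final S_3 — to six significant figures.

Integral: ∫_7^40 x^5 dx = 6.82647e+08.
Endpoint term: (f(7) + f(40))/2 = (16807.0 + 1.02400e+08)/2 = 5.12084e+07.
Integral + boundary = 7.33855e+08.
k=1: B_{2}/(2)! × [f^{(1)}(40) − f^{(1)}(7)] = 1/12 × (1.28000e+07 − 12005.0) = 1.06567e+06.
After k=1: 7.34921e+08.
k=2: B_{4}/(4)! × [f^{(3)}(40) − f^{(3)}(7)] = −1/720 × (96000.0 − 2940.00) = -129.250.
After k=2: 7.34921e+08.
k=3: B_{6}/(6)! × [f^{(5)}(40) − f^{(5)}(7)] = 1/30240 × (120.000 − 120.000) = 0.00000.

S_3 ≈ 7.34921e+08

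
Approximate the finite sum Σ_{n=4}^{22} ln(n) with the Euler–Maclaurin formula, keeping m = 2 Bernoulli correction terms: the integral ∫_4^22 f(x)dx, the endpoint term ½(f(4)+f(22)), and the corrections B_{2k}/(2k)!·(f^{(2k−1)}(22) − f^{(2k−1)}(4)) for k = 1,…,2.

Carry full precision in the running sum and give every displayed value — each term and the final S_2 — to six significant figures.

S_2 ≈ 46.6794

Integral: ∫_4^22 ln(x) dx = 44.4578.
Boundary: ½(f(4) + f(22)) = ½(1.38629 + 3.09104) = 2.23867.
Running total after boundary: 46.6964.
k=1: B_{2}/(2)! × [f^{(1)}(22) − f^{(1)}(4)] = 1/12 × (0.0454545 − 0.250000) = -0.0170455.
Running total after k=1: 46.6794.
k=2: B_{4}/(4)! × [f^{(3)}(22) − f^{(3)}(4)] = −1/720 × (0.000187829 − 0.0312500) = 4.31419e-05.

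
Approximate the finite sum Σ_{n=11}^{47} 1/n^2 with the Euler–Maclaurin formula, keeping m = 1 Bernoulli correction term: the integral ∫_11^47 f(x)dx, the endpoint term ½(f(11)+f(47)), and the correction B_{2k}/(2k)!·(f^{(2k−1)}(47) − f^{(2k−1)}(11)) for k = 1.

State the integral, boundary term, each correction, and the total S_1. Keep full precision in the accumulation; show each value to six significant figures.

S_1 ≈ 0.0741147

∫_11^47 1/x^2 dx evaluates to 0.0696325.
Endpoint term: (f(11) + f(47))/2 = (0.00826446 + 0.000452694)/2 = 0.00435858.
Integral + boundary = 0.0739911.
Order-1 term: 1/12 · (-1.92636e-05 − (-0.00150263)) = 0.000123614.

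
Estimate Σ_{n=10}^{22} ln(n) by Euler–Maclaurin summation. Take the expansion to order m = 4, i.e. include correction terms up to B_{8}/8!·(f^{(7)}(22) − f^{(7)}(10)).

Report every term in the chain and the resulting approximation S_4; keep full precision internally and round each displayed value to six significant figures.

Integral: ∫_10^22 ln(x) dx = 32.9771.
Boundary: ½(f(10) + f(22)) = ½(2.30259 + 3.09104) = 2.69681.
Running total after boundary: 35.6739.
k=1: B_{2}/(2)! × [f^{(1)}(22) − f^{(1)}(10)] = 1/12 × (0.0454545 − 0.100000) = -0.00454545.
Partial sum through k=1: 35.6694.
k=2: B_{4}/(4)! × [f^{(3)}(22) − f^{(3)}(10)] = −1/720 × (0.000187829 − 0.00200000) = 2.51690e-06.
Partial sum through k=2: 35.6694.
k=3: B_{6}/(6)! × [f^{(5)}(22) − f^{(5)}(10)] = 1/30240 × (4.65691e-06 − 0.000240000) = -7.78251e-09.
Partial sum through k=3: 35.6694.
k=4: B_{8}/(8)! × [f^{(7)}(22) − f^{(7)}(10)] = −1/1209600 × (2.88651e-07 − 7.20000e-05) = 5.92852e-11.

S_4 ≈ 35.6694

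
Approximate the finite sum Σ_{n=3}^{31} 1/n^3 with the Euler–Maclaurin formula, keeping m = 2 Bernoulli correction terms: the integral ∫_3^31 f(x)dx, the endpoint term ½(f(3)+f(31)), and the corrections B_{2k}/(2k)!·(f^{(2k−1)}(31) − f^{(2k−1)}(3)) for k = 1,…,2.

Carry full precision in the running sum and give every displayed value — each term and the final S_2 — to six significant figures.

The integral term ∫_3^31 1/x^3 dx = 0.0550353.
Boundary: ½(f(3) + f(31)) = ½(0.0370370 + 3.35672e-05) = 0.0185353.
Integral + boundary = 0.0735706.
Order-1 term: 1/12 · (-3.24844e-06 − (-0.0370370)) = 0.00308615.
Partial sum through k=1: 0.0766567.
Order-2 term: −1/720 · (-6.76054e-08 − (-0.0823045)) = -0.000114312.

S_2 ≈ 0.0765424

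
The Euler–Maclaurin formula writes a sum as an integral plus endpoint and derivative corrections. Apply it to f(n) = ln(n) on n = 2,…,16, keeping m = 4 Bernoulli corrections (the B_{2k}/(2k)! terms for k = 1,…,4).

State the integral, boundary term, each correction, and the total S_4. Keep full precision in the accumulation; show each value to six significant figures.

The integral term ∫_2^16 ln(x) dx = 28.9751.
½[f(2) + f(16)] = ½[0.693147 + 2.77259] = 1.73287.
Running total after boundary: 30.7080.
Order-1 term: 1/12 · (0.0625000 − 0.500000) = -0.0364583.
Partial sum through k=1: 30.6715.
Order-2 term: −1/720 · (0.000488281 − 0.250000) = 0.000346544.
Partial sum through k=2: 30.6719.
Order-3 term: 1/30240 · (2.28882e-05 − 0.750000) = -2.48008e-05.
Partial sum through k=3: 30.6719.
Order-4 term: −1/1209600 · (2.68221e-06 − 5.62500) = 4.65030e-06.

S_4 ≈ 30.6719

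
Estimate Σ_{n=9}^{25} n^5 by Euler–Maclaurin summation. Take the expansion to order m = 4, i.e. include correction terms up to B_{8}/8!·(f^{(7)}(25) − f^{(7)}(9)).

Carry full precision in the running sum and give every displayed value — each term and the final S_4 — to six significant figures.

∫_9^25 x^5 dx evaluates to 4.06015e+07.
Boundary: ½(f(9) + f(25)) = ½(59049.0 + 9.76562e+06) = 4.91234e+06.
Running total after boundary: 4.55139e+07.
Order-1 term: 1/12 · (1.95312e+06 − 32805.0) = 160027.
After k=1: 4.56739e+07.
Order-2 term: −1/720 · (37500.0 − 4860.00) = -45.3333.
After k=2: 4.56738e+07.
Order-3 term: 1/30240 · (120.000 − 120.000) = 0.00000.
After k=3: 4.56738e+07.
Order-4 term: −1/1209600 · (0.00000 − 0.00000) = 0.00000.

S_4 ≈ 4.56738e+07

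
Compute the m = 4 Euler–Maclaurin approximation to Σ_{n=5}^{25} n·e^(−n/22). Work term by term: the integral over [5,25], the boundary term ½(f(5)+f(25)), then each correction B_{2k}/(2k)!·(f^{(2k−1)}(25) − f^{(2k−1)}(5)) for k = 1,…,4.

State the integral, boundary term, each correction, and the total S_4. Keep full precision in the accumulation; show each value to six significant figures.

∫_5^25 x·e^(−x/22) dx evaluates to 141.344.
½[f(5) + f(25)] = ½[3.98352 + 8.02460] = 6.00406.
Running total after boundary: 147.348.
Order-1 term: 1/12 · (-0.0437706 − 0.615634) = -0.0549504.
Running total after k=1: 147.293.
Order-2 term: −1/720 · (0.00123595 − 0.00456414) = 4.62249e-06.
Running total after k=2: 147.293.
Order-3 term: 1/30240 · (5.29406e-06 − 1.62320e-05) = -3.61705e-10.
Running total after k=3: 147.293.
Order-4 term: −1/1209600 · (1.66002e-08 − 4.75909e-08) = 2.56206e-14.

S_4 ≈ 147.293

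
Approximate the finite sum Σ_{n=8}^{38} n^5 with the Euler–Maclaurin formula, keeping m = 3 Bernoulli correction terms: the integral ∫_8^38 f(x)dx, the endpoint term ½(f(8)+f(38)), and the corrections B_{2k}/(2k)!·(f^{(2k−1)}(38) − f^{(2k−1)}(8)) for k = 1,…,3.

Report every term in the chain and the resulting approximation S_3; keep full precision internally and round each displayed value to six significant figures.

Integral: ∫_8^38 x^5 dx = 5.01779e+08.
Endpoint term: (f(8) + f(38))/2 = (32768.0 + 7.92352e+07)/2 = 3.96340e+07.
Integral + boundary = 5.41413e+08.
Order-1 term: 1/12 · (1.04257e+07 − 20480.0) = 867100.
Running total after k=1: 5.42280e+08.
Order-2 term: −1/720 · (86640.0 − 3840.00) = -115.000.
Running total after k=2: 5.42280e+08.
Order-3 term: 1/30240 · (120.000 − 120.000) = 0.00000.

S_3 ≈ 5.42280e+08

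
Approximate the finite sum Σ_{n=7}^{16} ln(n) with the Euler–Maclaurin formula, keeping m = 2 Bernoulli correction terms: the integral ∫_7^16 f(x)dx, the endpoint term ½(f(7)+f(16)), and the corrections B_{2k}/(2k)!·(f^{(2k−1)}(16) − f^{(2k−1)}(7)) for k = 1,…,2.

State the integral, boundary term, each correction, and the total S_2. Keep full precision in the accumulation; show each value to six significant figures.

The integral term ∫_7^16 ln(x) dx = 21.7400.
Boundary: ½(f(7) + f(16)) = ½(1.94591 + 2.77259) = 2.35925.
Running total after boundary: 24.0993.
k=1: B_{2}/(2)! × [f^{(1)}(16) − f^{(1)}(7)] = 1/12 × (0.0625000 − 0.142857) = -0.00669643.
After k=1: 24.0926.
k=2: B_{4}/(4)! × [f^{(3)}(16) − f^{(3)}(7)] = −1/720 × (0.000488281 − 0.00583090) = 7.42031e-06.

S_2 ≈ 24.0926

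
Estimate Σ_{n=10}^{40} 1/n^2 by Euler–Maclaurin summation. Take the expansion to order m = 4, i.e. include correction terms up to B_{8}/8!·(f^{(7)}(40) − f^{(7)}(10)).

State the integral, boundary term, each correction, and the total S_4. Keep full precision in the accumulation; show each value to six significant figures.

S_4 ≈ 0.0804762

The integral term ∫_10^40 1/x^2 dx = 0.0750000.
Endpoint term: (f(10) + f(40))/2 = (0.0100000 + 0.000625000)/2 = 0.00531250.
Running total after boundary: 0.0803125.
Order-1 term: 1/12 · (-3.12500e-05 − (-0.00200000)) = 0.000164063.
After k=1: 0.0804766.
Order-2 term: −1/720 · (-2.34375e-07 − (-0.000240000)) = -3.33008e-07.
After k=2: 0.0804762.
Order-3 term: 1/30240 · (-4.39453e-09 − (-7.20000e-05)) = 2.38081e-09.
After k=3: 0.0804762.
Order-4 term: −1/1209600 · (-1.53809e-10 − (-4.03200e-05)) = -3.33332e-11.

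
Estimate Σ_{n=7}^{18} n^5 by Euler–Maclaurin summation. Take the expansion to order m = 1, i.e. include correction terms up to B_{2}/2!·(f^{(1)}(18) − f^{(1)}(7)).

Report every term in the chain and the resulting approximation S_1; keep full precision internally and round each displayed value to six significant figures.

∫_7^18 x^5 dx evaluates to 5.64910e+06.
Boundary: ½(f(7) + f(18)) = ½(16807.0 + 1.88957e+06) = 953188.
So far: 6.60228e+06.
Correction k=1: B_{2}/2! · (f^{(1)}(18) − f^{(1)}(7)) = 1/12 · (524880 − 12005.0) = 42739.6.

S_1 ≈ 6.64502e+06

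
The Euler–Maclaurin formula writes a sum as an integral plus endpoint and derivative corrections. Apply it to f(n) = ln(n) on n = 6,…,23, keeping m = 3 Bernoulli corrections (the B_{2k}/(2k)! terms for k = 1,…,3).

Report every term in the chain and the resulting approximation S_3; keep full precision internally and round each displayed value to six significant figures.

∫_6^23 ln(x) dx evaluates to 44.3658.
Endpoint term: (f(6) + f(23))/2 = (1.79176 + 3.13549)/2 = 2.46363.
So far: 46.8294.
k=1: B_{2}/(2)! × [f^{(1)}(23) − f^{(1)}(6)] = 1/12 × (0.0434783 − 0.166667) = -0.0102657.
Partial sum through k=1: 46.8192.
k=2: B_{4}/(4)! × [f^{(3)}(23) − f^{(3)}(6)] = −1/720 × (0.000164379 − 0.00925926) = 1.26318e-05.
Partial sum through k=2: 46.8192.
k=3: B_{6}/(6)! × [f^{(5)}(23) − f^{(5)}(6)] = 1/30240 × (3.72883e-06 − 0.00308642) = -1.01941e-07.

S_3 ≈ 46.8192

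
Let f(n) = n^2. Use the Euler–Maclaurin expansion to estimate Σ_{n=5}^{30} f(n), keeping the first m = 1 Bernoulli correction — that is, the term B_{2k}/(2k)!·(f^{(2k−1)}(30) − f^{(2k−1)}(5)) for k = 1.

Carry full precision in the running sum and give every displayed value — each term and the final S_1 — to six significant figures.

The integral term ∫_5^30 x^2 dx = 8958.33.
½[f(5) + f(30)] = ½[25.0000 + 900.000] = 462.500.
So far: 9420.83.
k=1: B_{2}/(2)! × [f^{(1)}(30) − f^{(1)}(5)] = 1/12 × (60.0000 − 10.0000) = 4.16667.

S_1 ≈ 9425.00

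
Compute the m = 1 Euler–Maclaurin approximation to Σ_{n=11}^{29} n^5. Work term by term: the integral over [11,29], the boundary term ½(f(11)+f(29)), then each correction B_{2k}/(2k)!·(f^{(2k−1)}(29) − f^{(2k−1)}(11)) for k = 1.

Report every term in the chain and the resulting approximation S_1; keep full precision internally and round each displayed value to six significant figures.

The integral term ∫_11^29 x^5 dx = 9.88420e+07.
½[f(11) + f(29)] = ½[161051 + 2.05111e+07] = 1.03361e+07.
Integral + boundary = 1.09178e+08.
Correction k=1: B_{2}/2! · (f^{(1)}(29) − f^{(1)}(11)) = 1/12 · (3.53640e+06 − 73205.0) = 288600.

S_1 ≈ 1.09467e+08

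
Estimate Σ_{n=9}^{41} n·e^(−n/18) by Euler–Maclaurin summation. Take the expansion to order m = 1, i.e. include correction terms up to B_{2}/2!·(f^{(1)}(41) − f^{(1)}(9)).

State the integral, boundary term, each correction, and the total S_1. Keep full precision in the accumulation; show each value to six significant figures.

Integral: ∫_9^41 x·e^(−x/18) dx = 185.906.
Endpoint term: (f(9) + f(41))/2 = (5.45878 + 4.20298)/2 = 4.83088.
Running total after boundary: 190.737.
Order-1 term: 1/12 · (-0.130987 − 0.303265) = -0.0361877.

S_1 ≈ 190.701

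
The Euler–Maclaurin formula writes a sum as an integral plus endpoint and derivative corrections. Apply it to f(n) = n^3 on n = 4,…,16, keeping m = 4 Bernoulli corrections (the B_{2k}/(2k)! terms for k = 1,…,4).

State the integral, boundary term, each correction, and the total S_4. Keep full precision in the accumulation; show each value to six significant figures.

The integral term ∫_4^16 x^3 dx = 16320.0.
Endpoint term: (f(4) + f(16))/2 = (64.0000 + 4096.00)/2 = 2080.00.
Running total after boundary: 18400.0.
k=1: B_{2}/(2)! × [f^{(1)}(16) − f^{(1)}(4)] = 1/12 × (768.000 − 48.0000) = 60.0000.
Running total after k=1: 18460.0.
k=2: B_{4}/(4)! × [f^{(3)}(16) − f^{(3)}(4)] = −1/720 × (6.00000 − 6.00000) = 0.00000.
Running total after k=2: 18460.0.
k=3: B_{6}/(6)! × [f^{(5)}(16) − f^{(5)}(4)] = 1/30240 × (0.00000 − 0.00000) = 0.00000.
Running total after k=3: 18460.0.
k=4: B_{8}/(8)! × [f^{(7)}(16) − f^{(7)}(4)] = −1/1209600 × (0.00000 − 0.00000) = 0.00000.

S_4 ≈ 18460.0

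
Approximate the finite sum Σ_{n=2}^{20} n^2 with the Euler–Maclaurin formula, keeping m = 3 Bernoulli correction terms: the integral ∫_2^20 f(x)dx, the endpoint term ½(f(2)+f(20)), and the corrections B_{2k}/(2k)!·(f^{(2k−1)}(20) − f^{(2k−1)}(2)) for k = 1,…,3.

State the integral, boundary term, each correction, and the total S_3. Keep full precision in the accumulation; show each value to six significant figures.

S_3 ≈ 2869.00

The integral term ∫_2^20 x^2 dx = 2664.00.
Endpoint term: (f(2) + f(20))/2 = (4.00000 + 400.000)/2 = 202.000.
So far: 2866.00.
k=1: B_{2}/(2)! × [f^{(1)}(20) − f^{(1)}(2)] = 1/12 × (40.0000 − 4.00000) = 3.00000.
Partial sum through k=1: 2869.00.
k=2: B_{4}/(4)! × [f^{(3)}(20) − f^{(3)}(2)] = −1/720 × (0.00000 − 0.00000) = 0.00000.
Partial sum through k=2: 2869.00.
k=3: B_{6}/(6)! × [f^{(5)}(20) − f^{(5)}(2)] = 1/30240 × (0.00000 − 0.00000) = 0.00000.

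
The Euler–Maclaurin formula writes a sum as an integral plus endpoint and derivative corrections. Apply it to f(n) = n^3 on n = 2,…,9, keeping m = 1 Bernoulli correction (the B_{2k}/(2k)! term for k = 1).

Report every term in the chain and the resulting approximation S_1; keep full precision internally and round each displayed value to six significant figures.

∫_2^9 x^3 dx evaluates to 1636.25.
½[f(2) + f(9)] = ½[8.00000 + 729.000] = 368.500.
Integral + boundary = 2004.75.
Correction k=1: B_{2}/2! · (f^{(1)}(9) − f^{(1)}(2)) = 1/12 · (243.000 − 12.0000) = 19.2500.

S_1 ≈ 2024.00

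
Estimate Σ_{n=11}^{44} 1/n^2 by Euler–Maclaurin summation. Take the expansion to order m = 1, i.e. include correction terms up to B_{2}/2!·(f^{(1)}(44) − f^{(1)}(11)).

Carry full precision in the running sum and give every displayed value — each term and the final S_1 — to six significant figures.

Integral: ∫_11^44 1/x^2 dx = 0.0681818.
Endpoint term: (f(11) + f(44))/2 = (0.00826446 + 0.000516529)/2 = 0.00439050.
Running total after boundary: 0.0725723.
Correction k=1: B_{2}/2! · (f^{(1)}(44) − f^{(1)}(11)) = 1/12 · (-2.34786e-05 − (-0.00150263)) = 0.000123263.

S_1 ≈ 0.0726956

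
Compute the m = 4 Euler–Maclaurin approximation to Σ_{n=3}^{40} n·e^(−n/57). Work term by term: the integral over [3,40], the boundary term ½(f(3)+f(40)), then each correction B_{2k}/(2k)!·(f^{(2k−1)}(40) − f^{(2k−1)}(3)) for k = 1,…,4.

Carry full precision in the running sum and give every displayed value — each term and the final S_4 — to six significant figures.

∫_3^40 x·e^(−x/57) dx evaluates to 503.847.
Endpoint term: (f(3) + f(40))/2 = (2.84619 + 19.8286)/2 = 11.3374.
So far: 515.185.
Correction k=1: B_{2}/2! · (f^{(1)}(40) − f^{(1)}(3)) = 1/12 · (0.147845 − 0.898796) = -0.0625793.
Running total after k=1: 515.122.
Correction k=2: B_{4}/4! · (f^{(3)}(40) − f^{(3)}(3)) = −1/720 · (0.000350654 − 0.000860651) = 7.08329e-07.
Running total after k=2: 515.122.
Correction k=3: B_{6}/6! · (f^{(5)}(40) − f^{(5)}(3)) = 1/30240 · (2.01848e-07 − 4.44649e-07) = -8.02914e-12.
Running total after k=3: 515.122.
Correction k=4: B_{8}/8! · (f^{(7)}(40) − f^{(7)}(3)) = −1/1209600 · (9.10337e-11 − 1.92182e-10) = 8.36216e-17.

S_4 ≈ 515.122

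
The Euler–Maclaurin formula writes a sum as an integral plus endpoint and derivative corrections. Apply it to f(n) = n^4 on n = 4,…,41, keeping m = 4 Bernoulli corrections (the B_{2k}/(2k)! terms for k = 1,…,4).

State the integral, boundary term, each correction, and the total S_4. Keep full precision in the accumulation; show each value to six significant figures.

S_4 ≈ 2.46070e+07

∫_4^41 x^4 dx evaluates to 2.31710e+07.
Boundary: ½(f(4) + f(41)) = ½(256.000 + 2.82576e+06) = 1.41301e+06.
So far: 2.45840e+07.
Correction k=1: B_{2}/2! · (f^{(1)}(41) − f^{(1)}(4)) = 1/12 · (275684 − 256.000) = 22952.3.
Running total after k=1: 2.46070e+07.
Correction k=2: B_{4}/4! · (f^{(3)}(41) − f^{(3)}(4)) = −1/720 · (984.000 − 96.0000) = -1.23333.
Running total after k=2: 2.46070e+07.
Correction k=3: B_{6}/6! · (f^{(5)}(41) − f^{(5)}(4)) = 1/30240 · (0.00000 − 0.00000) = 0.00000.
Running total after k=3: 2.46070e+07.
Correction k=4: B_{8}/8! · (f^{(7)}(41) − f^{(7)}(4)) = −1/1209600 · (0.00000 − 0.00000) = 0.00000.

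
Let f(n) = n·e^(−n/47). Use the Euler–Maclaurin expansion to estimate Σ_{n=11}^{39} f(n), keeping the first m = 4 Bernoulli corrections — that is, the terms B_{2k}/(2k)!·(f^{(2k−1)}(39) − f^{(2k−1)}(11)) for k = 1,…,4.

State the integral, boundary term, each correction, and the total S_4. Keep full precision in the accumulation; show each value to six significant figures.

S_4 ≈ 407.087

Integral: ∫_11^39 x·e^(−x/47) dx = 394.274.
½[f(11) + f(39)] = ½[8.70461 + 17.0095] = 12.8571.
So far: 407.131.
k=1: B_{2}/(2)! × [f^{(1)}(39) − f^{(1)}(11)] = 1/12 × (0.0742369 − 0.606124) = -0.0443239.
Running total after k=1: 407.087.
k=2: B_{4}/(4)! × [f^{(3)}(39) − f^{(3)}(11)] = −1/720 × (0.000428484 − 0.000990847) = 7.81059e-07.
Running total after k=2: 407.087.
k=3: B_{6}/(6)! × [f^{(5)}(39) − f^{(5)}(11)] = 1/30240 × (3.72730e-07 − 7.72886e-07) = -1.32327e-11.
Running total after k=3: 407.087.
k=4: B_{8}/(8)! × [f^{(7)}(39) − f^{(7)}(11)] = −1/1209600 × (2.49655e-10 − 4.96705e-10) = 2.04241e-16.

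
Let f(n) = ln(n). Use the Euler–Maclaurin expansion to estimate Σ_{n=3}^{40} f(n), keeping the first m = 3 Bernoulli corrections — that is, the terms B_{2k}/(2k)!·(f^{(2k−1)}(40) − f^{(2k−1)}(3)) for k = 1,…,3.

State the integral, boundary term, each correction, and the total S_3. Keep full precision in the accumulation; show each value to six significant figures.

Integral: ∫_3^40 ln(x) dx = 107.259.
Boundary: ½(f(3) + f(40)) = ½(1.09861 + 3.68888) = 2.39375.
Running total after boundary: 109.653.
Correction k=1: B_{2}/2! · (f^{(1)}(40) − f^{(1)}(3)) = 1/12 · (0.0250000 − 0.333333) = -0.0256944.
After k=1: 109.627.
Correction k=2: B_{4}/4! · (f^{(3)}(40) − f^{(3)}(3)) = −1/720 · (3.12500e-05 − 0.0740741) = 0.000102837.
After k=2: 109.627.
Correction k=3: B_{6}/6! · (f^{(5)}(40) − f^{(5)}(3)) = 1/30240 · (2.34375e-07 − 0.0987654) = -3.26604e-06.

S_3 ≈ 109.627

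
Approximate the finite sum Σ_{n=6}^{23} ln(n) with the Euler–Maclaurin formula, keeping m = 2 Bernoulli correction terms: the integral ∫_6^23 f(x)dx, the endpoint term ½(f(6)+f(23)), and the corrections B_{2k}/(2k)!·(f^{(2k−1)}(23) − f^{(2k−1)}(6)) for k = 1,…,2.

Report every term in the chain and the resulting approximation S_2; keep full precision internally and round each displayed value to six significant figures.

The integral term ∫_6^23 ln(x) dx = 44.3658.
Boundary: ½(f(6) + f(23)) = ½(1.79176 + 3.13549) = 2.46363.
So far: 46.8294.
Correction k=1: B_{2}/2! · (f^{(1)}(23) − f^{(1)}(6)) = 1/12 · (0.0434783 − 0.166667) = -0.0102657.
After k=1: 46.8192.
Correction k=2: B_{4}/4! · (f^{(3)}(23) − f^{(3)}(6)) = −1/720 · (0.000164379 − 0.00925926) = 1.26318e-05.

S_2 ≈ 46.8192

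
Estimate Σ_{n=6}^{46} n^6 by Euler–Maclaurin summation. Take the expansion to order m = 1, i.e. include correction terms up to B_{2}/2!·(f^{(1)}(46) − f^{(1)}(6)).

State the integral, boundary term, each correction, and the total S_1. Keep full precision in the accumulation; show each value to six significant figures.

∫_6^46 x^6 dx evaluates to 6.22596e+10.
Boundary: ½(f(6) + f(46)) = ½(46656.0 + 9.47430e+09) = 4.73717e+09.
Integral + boundary = 6.69968e+10.
Correction k=1: B_{2}/2! · (f^{(1)}(46) − f^{(1)}(6)) = 1/12 · (1.23578e+09 − 46656.0) = 1.02978e+08.

S_1 ≈ 6.70998e+10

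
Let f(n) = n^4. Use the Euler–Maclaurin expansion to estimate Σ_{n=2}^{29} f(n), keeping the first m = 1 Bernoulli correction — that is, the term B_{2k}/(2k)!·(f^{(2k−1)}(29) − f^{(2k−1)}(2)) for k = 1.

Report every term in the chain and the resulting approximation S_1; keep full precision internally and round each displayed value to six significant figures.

S_1 ≈ 4.46400e+06

∫_2^29 x^4 dx evaluates to 4.10222e+06.
½[f(2) + f(29)] = ½[16.0000 + 707281] = 353648.
So far: 4.45587e+06.
Order-1 term: 1/12 · (97556.0 − 32.0000) = 8127.00.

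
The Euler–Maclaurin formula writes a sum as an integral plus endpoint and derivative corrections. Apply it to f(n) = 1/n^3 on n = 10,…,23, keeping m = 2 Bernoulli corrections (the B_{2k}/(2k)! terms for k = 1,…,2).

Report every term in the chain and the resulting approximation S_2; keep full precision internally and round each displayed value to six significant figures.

S_2 ≈ 0.00461994

Integral: ∫_10^23 1/x^3 dx = 0.00405482.
Boundary: ½(f(10) + f(23)) = ½(0.00100000 + 8.21895e-05) = 0.000541095.
So far: 0.00459592.
k=1: B_{2}/(2)! × [f^{(1)}(23) − f^{(1)}(10)] = 1/12 × (-1.07204e-05 − (-0.000300000)) = 2.41066e-05.
After k=1: 0.00462002.
k=2: B_{4}/(4)! × [f^{(3)}(23) − f^{(3)}(10)] = −1/720 × (-4.05307e-07 − (-6.00000e-05)) = -8.27704e-08.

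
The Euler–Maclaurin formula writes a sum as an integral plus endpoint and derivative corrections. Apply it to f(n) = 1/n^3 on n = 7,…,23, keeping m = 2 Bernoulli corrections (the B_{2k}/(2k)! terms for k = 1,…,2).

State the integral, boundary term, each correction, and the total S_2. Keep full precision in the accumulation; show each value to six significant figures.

The integral term ∫_7^23 1/x^3 dx = 0.00925890.
½[f(7) + f(23)] = ½[0.00291545 + 8.21895e-05] = 0.00149882.
So far: 0.0107577.
Correction k=1: B_{2}/2! · (f^{(1)}(23) − f^{(1)}(7)) = 1/12 · (-1.07204e-05 − (-0.00124948)) = 0.000103230.
After k=1: 0.0108610.
Correction k=2: B_{4}/4! · (f^{(3)}(23) − f^{(3)}(7)) = −1/720 · (-4.05307e-07 − (-0.000509992)) = -7.07759e-07.

S_2 ≈ 0.0108602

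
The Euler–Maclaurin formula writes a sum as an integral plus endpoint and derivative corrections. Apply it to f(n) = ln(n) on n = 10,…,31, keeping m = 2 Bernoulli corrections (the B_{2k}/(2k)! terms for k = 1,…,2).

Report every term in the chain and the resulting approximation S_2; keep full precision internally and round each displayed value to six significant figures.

S_2 ≈ 65.2904

∫_10^31 ln(x) dx evaluates to 62.4278.
½[f(10) + f(31)] = ½[2.30259 + 3.43399] = 2.86829.
Integral + boundary = 65.2960.
Correction k=1: B_{2}/2! · (f^{(1)}(31) − f^{(1)}(10)) = 1/12 · (0.0322581 − 0.100000) = -0.00564516.
Partial sum through k=1: 65.2904.
Correction k=2: B_{4}/4! · (f^{(3)}(31) − f^{(3)}(10)) = −1/720 · (6.71344e-05 − 0.00200000) = 2.68454e-06.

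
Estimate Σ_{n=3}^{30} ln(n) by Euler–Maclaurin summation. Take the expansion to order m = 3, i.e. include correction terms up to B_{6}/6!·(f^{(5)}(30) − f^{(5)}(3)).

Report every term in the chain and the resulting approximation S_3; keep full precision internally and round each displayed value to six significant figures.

The integral term ∫_3^30 ln(x) dx = 71.7401.
Endpoint term: (f(3) + f(30))/2 = (1.09861 + 3.40120)/2 = 2.24990.
So far: 73.9900.
Order-1 term: 1/12 · (0.0333333 − 0.333333) = -0.0250000.
Running total after k=1: 73.9650.
Order-2 term: −1/720 · (7.40741e-05 − 0.0740741) = 0.000102778.
Running total after k=2: 73.9651.
Order-3 term: 1/30240 · (9.87654e-07 − 0.0987654) = -3.26602e-06.

S_3 ≈ 73.9651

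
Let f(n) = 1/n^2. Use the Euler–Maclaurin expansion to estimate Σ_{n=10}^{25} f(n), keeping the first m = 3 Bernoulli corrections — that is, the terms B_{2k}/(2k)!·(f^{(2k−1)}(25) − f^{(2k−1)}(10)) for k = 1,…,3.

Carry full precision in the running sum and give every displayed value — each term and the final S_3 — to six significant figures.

S_3 ≈ 0.0659557

Integral: ∫_10^25 1/x^2 dx = 0.0600000.
½[f(10) + f(25)] = ½[0.0100000 + 0.00160000] = 0.00580000.
Running total after boundary: 0.0658000.
k=1: B_{2}/(2)! × [f^{(1)}(25) − f^{(1)}(10)] = 1/12 × (-0.000128000 − (-0.00200000)) = 0.000156000.
After k=1: 0.0659560.
k=2: B_{4}/(4)! × [f^{(3)}(25) − f^{(3)}(10)] = −1/720 × (-2.45760e-06 − (-0.000240000)) = -3.29920e-07.
After k=2: 0.0659557.
k=3: B_{6}/(6)! × [f^{(5)}(25) − f^{(5)}(10)] = 1/30240 × (-1.17965e-07 − (-7.20000e-05)) = 2.37705e-09.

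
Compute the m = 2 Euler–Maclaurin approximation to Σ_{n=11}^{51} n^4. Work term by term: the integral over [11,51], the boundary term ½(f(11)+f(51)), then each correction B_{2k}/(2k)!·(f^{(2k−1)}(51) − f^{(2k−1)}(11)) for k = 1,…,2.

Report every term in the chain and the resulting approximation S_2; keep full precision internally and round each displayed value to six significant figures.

∫_11^51 x^4 dx evaluates to 6.89728e+07.
Endpoint term: (f(11) + f(51))/2 = (14641.0 + 6.76520e+06)/2 = 3.38992e+06.
Running total after boundary: 7.23628e+07.
k=1: B_{2}/(2)! × [f^{(1)}(51) − f^{(1)}(11)] = 1/12 × (530604 − 5324.00) = 43773.3.
After k=1: 7.24065e+07.
k=2: B_{4}/(4)! × [f^{(3)}(51) − f^{(3)}(11)] = −1/720 × (1224.00 − 264.000) = -1.33333.

S_2 ≈ 7.24065e+07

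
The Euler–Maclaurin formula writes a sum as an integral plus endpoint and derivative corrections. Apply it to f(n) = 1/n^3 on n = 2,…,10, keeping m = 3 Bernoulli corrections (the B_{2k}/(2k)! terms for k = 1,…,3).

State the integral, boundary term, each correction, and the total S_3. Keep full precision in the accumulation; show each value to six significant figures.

Integral: ∫_2^10 1/x^3 dx = 0.120000.
Endpoint term: (f(2) + f(10))/2 = (0.125000 + 0.00100000)/2 = 0.0630000.
Running total after boundary: 0.183000.
Correction k=1: B_{2}/2! · (f^{(1)}(10) − f^{(1)}(2)) = 1/12 · (-0.000300000 − (-0.187500)) = 0.0156000.
After k=1: 0.198600.
Correction k=2: B_{4}/4! · (f^{(3)}(10) − f^{(3)}(2)) = −1/720 · (-6.00000e-05 − (-0.937500)) = -0.00130200.
After k=2: 0.197298.
Correction k=3: B_{6}/6! · (f^{(5)}(10) − f^{(5)}(2)) = 1/30240 · (-2.52000e-05 − (-9.84375)) = 0.000325520.

S_3 ≈ 0.197624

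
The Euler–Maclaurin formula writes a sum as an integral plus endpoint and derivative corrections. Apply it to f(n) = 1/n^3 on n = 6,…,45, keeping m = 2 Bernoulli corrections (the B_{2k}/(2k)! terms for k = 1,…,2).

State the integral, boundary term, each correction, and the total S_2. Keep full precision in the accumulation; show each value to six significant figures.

Integral: ∫_6^45 1/x^3 dx = 0.0136420.
Boundary: ½(f(6) + f(45)) = ½(0.00462963 + 1.09739e-05) = 0.00232030.
So far: 0.0159623.
Order-1 term: 1/12 · (-7.31596e-07 − (-0.00231481)) = 0.000192840.
After k=1: 0.0161551.
Order-2 term: −1/720 · (-7.22564e-09 − (-0.00128601)) = -1.78611e-06.

S_2 ≈ 0.0161533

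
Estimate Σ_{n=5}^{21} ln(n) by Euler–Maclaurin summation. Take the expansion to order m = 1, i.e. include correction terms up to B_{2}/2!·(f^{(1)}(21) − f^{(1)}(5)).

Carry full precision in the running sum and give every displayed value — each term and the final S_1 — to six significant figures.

S_1 ≈ 42.2021

∫_5^21 ln(x) dx evaluates to 39.8878.
Endpoint term: (f(5) + f(21))/2 = (1.60944 + 3.04452)/2 = 2.32698.
Integral + boundary = 42.2148.
Order-1 term: 1/12 · (0.0476190 − 0.200000) = -0.0126984.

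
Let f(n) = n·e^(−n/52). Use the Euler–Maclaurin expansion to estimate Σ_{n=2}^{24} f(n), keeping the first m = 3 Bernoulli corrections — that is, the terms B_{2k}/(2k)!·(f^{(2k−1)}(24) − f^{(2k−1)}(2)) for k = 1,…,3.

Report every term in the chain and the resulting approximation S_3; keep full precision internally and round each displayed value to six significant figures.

Integral: ∫_2^24 x·e^(−x/52) dx = 211.053.
½[f(2) + f(24)] = ½[1.92454 + 15.1275] = 8.52603.
So far: 219.579.
k=1: B_{2}/(2)! × [f^{(1)}(24) − f^{(1)}(2)] = 1/12 × (0.339399 − 0.925258) = -0.0488216.
Partial sum through k=1: 219.530.
k=2: B_{4}/(4)! × [f^{(3)}(24) − f^{(3)}(2)] = −1/720 × (0.000591726 − 0.00105392) = 6.41935e-07.
Partial sum through k=2: 219.530.
k=3: B_{6}/(6)! × [f^{(5)}(24) − f^{(5)}(2)] = 1/30240 × (3.91248e-07 − 6.52979e-07) = -8.65515e-12.

S_3 ≈ 219.530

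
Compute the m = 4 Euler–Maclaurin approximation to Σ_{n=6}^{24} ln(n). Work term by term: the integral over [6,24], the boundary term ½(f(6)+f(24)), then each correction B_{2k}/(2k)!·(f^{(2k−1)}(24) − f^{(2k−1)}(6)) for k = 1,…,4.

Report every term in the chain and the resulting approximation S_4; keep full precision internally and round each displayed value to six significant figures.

S_4 ≈ 49.9972

∫_6^24 ln(x) dx evaluates to 47.5227.
½[f(6) + f(24)] = ½[1.79176 + 3.17805] = 2.48491.
Integral + boundary = 50.0076.
Correction k=1: B_{2}/2! · (f^{(1)}(24) − f^{(1)}(6)) = 1/12 · (0.0416667 − 0.166667) = -0.0104167.
Partial sum through k=1: 49.9972.
Correction k=2: B_{4}/4! · (f^{(3)}(24) − f^{(3)}(6)) = −1/720 · (0.000144676 − 0.00925926) = 1.26591e-05.
Partial sum through k=2: 49.9972.
Correction k=3: B_{6}/6! · (f^{(5)}(24) − f^{(5)}(6)) = 1/30240 · (3.01408e-06 − 0.00308642) = -1.01964e-07.
Partial sum through k=3: 49.9972.
Correction k=4: B_{8}/8! · (f^{(7)}(24) − f^{(7)}(6)) = −1/1209600 · (1.56983e-07 − 0.00257202) = 2.12621e-09.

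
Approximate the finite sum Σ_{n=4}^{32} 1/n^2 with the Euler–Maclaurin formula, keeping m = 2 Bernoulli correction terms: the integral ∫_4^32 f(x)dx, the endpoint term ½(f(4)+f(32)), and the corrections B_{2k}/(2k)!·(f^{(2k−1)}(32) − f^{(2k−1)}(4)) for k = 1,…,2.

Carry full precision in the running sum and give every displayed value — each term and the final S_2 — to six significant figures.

S_2 ≈ 0.253055

∫_4^32 1/x^2 dx evaluates to 0.218750.
Boundary: ½(f(4) + f(32)) = ½(0.0625000 + 0.000976562) = 0.0317383.
Running total after boundary: 0.250488.
Order-1 term: 1/12 · (-6.10352e-05 − (-0.0312500)) = 0.00259908.
After k=1: 0.253087.
Order-2 term: −1/720 · (-7.15256e-07 − (-0.0234375)) = -3.25511e-05.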